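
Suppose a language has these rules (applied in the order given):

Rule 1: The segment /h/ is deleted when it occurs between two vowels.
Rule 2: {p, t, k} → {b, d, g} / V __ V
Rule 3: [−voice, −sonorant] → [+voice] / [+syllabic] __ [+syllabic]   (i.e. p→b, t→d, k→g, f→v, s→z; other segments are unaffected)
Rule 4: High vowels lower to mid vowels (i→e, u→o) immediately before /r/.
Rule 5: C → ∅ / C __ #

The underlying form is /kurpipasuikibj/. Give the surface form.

Rule 1 (intervocalic h-deletion): no segment meets the environment; /kurpipasuikibj/ is unchanged.
Rule 2 (intervocalic voicing): /p/ is a voiceless stop between vowels /i/ and /a/, so it voices to [b]. /k/ is a voiceless stop between vowels /i/ and /i/, so it voices to [g]. /kurpipasuikibj/ → kurpibasuigibj.
Rule 3 (intervocalic voicing): /s/ is a voiceless obstruent between vowels /a/ and /u/, so it voices to [z]. /kurpibasuigibj/ → kurpibazuigibj.
Rule 4 (pre-rhotic lowering): /u/ is a high vowel immediately before /r/, so it lowers to [o]. /kurpibazuigibj/ → korpibazuigibj.
Rule 5 (final cluster simplification): /j/ is the second consonant of a word-final cluster /bj/, so it deletes. /korpibazuigibj/ → korpibazuigib.

korpibazuigib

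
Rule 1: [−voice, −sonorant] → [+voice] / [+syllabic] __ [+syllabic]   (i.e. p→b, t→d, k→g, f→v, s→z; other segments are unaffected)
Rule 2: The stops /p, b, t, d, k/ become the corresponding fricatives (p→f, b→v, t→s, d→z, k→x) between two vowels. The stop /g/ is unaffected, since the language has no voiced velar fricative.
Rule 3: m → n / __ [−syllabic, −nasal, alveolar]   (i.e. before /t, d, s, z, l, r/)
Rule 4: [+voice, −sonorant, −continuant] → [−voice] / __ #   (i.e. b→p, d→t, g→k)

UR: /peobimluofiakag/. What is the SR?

Rule 1 (intervocalic voicing): /f/ is a voiceless obstruent between vowels /o/ and /i/, so it voices to [v]. /k/ is a voiceless obstruent between vowels /a/ and /a/, so it voices to [g]. /peobimluofiakag/ → peobimluoviagag.
Rule 2 (intervocalic spirantization): /b/ is a stop between vowels /o/ and /i/, so it spirantizes to the fricative [v]. /peobimluoviagag/ → peovimluoviagag.
Rule 3 (nasal place assimilation): /m/ precedes the alveolar consonant /l/, so it assimilates in place to [n]. /peovimluoviagag/ → peovinluoviagag.
Rule 4 (final devoicing): /g/ is a voiced stop in word-final position, so it devoices to [k]. /peovinluoviagag/ → peovinluoviagak.

peovinluoviagak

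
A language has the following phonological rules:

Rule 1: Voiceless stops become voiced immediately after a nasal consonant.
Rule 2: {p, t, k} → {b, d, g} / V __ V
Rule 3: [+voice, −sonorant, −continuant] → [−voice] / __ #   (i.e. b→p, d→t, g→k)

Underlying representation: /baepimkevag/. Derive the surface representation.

baebimgevak

Rule 1 (post-nasal voicing): /k/ is a voiceless stop immediately after the nasal /m/, so it voices to [g]. /baepimkevag/ → baepimgevag.
Rule 2 (intervocalic voicing): /p/ is a voiceless stop between vowels /e/ and /i/, so it voices to [b]. /baepimgevag/ → baebimgevag.
Rule 3 (final devoicing): /g/ is a voiced stop in word-final position, so it devoices to [k]. /baebimgevag/ → baebimgevak.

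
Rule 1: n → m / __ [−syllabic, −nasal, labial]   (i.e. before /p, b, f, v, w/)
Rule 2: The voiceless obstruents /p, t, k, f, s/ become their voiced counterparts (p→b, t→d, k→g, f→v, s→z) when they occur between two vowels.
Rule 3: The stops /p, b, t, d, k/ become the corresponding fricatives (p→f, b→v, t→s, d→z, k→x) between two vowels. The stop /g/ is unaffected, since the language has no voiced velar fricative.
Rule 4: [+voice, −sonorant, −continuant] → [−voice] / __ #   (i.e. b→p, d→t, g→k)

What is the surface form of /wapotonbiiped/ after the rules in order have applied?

Rule 1 (nasal place assimilation): /n/ precedes the labial consonant /b/, so it assimilates in place to [m]. /wapotonbiiped/ → wapotombiiped.
Rule 2 (intervocalic voicing): /p/ is a voiceless obstruent between vowels /a/ and /o/, so it voices to [b]. /t/ is a voiceless obstruent between vowels /o/ and /o/, so it voices to [d]. /p/ is a voiceless obstruent between vowels /i/ and /e/, so it voices to [b]. /wapotombiiped/ → wabodombiibed.
Rule 3 (intervocalic spirantization): /b/ is a stop between vowels /a/ and /o/, so it spirantizes to the fricative [v]. /d/ is a stop between vowels /o/ and /o/, so it spirantizes to the fricative [z]. /b/ is a stop between vowels /i/ and /e/, so it spirantizes to the fricative [v]. /wabodombiibed/ → wavozombiived.
Rule 4 (final devoicing): /d/ is a voiced stop in word-final position, so it devoices to [t]. /wavozombiived/ → wavozombiivet.

wavozombiivet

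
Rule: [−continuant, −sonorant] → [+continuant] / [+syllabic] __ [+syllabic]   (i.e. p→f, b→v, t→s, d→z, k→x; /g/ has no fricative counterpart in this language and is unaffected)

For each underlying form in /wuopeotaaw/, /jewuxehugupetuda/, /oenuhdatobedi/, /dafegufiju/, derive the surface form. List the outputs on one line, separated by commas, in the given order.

wuofeosaaw, jewuxehugufesuza, oenuhdasovezi, dafegufiju

/wuopeotaaw/: /p/ is a stop between vowels /o/ and /e/, so it spirantizes to the fricative [f]. /t/ is a stop between vowels /o/ and /a/, so it spirantizes to the fricative [s]. → [wuofeosaaw].
/jewuxehugupetuda/: /p/ is a stop between vowels /u/ and /e/, so it spirantizes to the fricative [f]. /t/ is a stop between vowels /e/ and /u/, so it spirantizes to the fricative [s]. /d/ is a stop between vowels /u/ and /a/, so it spirantizes to the fricative [z]. → [jewuxehugufesuza].
/oenuhdatobedi/: /t/ is a stop between vowels /a/ and /o/, so it spirantizes to the fricative [s]. /b/ is a stop between vowels /o/ and /e/, so it spirantizes to the fricative [v]. /d/ is a stop between vowels /e/ and /i/, so it spirantizes to the fricative [z]. → [oenuhdasovezi].
/dafegufiju/: the rule's environment is not met; surfaces unchanged as [dafegufiju].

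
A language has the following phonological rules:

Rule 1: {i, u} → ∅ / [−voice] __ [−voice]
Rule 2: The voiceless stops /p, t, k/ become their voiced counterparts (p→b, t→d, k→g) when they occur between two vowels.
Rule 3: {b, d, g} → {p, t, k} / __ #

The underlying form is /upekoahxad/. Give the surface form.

ubegoahxat

Rule 1 (high vowel syncope): no segment meets the environment; /upekoahxad/ is unchanged.
Rule 2 (intervocalic voicing): /p/ is a voiceless stop between vowels /u/ and /e/, so it voices to [b]. /k/ is a voiceless stop between vowels /e/ and /o/, so it voices to [g]. /upekoahxad/ → ubegoahxad.
Rule 3 (final devoicing): /d/ is a voiced stop in word-final position, so it devoices to [t]. /ubegoahxad/ → ubegoahxat.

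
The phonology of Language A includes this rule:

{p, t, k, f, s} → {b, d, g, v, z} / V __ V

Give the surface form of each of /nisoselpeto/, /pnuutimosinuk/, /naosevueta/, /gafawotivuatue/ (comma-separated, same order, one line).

nizozelpedo, pnuudimozinuk, naozevueda, gavawodivuadue

/nisoselpeto/: /s/ is a voiceless obstruent between vowels /i/ and /o/, so it voices to [z]. /s/ is a voiceless obstruent between vowels /o/ and /e/, so it voices to [z]. /t/ is a voiceless obstruent between vowels /e/ and /o/, so it voices to [d]. → [nizozelpedo].
/pnuutimosinuk/: /t/ is a voiceless obstruent between vowels /u/ and /i/, so it voices to [d]. /s/ is a voiceless obstruent between vowels /o/ and /i/, so it voices to [z]. → [pnuudimozinuk].
/naosevueta/: /s/ is a voiceless obstruent between vowels /o/ and /e/, so it voices to [z]. /t/ is a voiceless obstruent between vowels /e/ and /a/, so it voices to [d]. → [naozevueda].
/gafawotivuatue/: /f/ is a voiceless obstruent between vowels /a/ and /a/, so it voices to [v]. /t/ is a voiceless obstruent between vowels /o/ and /i/, so it voices to [d]. /t/ is a voiceless obstruent between vowels /a/ and /u/, so it voices to [d]. → [gavawodivuadue].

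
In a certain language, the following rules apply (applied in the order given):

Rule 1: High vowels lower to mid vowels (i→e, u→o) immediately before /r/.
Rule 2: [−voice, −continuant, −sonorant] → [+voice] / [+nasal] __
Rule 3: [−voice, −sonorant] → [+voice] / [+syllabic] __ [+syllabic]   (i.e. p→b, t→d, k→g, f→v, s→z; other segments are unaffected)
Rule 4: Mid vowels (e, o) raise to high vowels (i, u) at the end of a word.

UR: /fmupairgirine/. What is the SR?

Rule 1 (pre-rhotic lowering): /i/ is a high vowel immediately before /r/, so it lowers to [e]. /i/ is a high vowel immediately before /r/, so it lowers to [e]. /fmupairgirine/ → fmupaergerine.
Rule 2 (post-nasal voicing): no segment meets the environment; /fmupaergerine/ is unchanged.
Rule 3 (intervocalic voicing): /p/ is a voiceless obstruent between vowels /u/ and /a/, so it voices to [b]. /fmupaergerine/ → fmubaergerine.
Rule 4 (final vowel raising): /e/ is a mid vowel in word-final position, so it raises to [i]. /fmubaergerine/ → fmubaergerini.

fmubaergerini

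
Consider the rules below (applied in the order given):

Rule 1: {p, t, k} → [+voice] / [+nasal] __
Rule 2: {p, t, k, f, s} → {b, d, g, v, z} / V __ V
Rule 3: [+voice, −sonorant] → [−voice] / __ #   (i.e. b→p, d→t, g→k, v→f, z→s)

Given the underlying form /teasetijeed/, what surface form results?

Rule 1 (post-nasal voicing): no segment meets the environment; /teasetijeed/ is unchanged.
Rule 2 (intervocalic voicing): /s/ is a voiceless obstruent between vowels /a/ and /e/, so it voices to [z]. /t/ is a voiceless obstruent between vowels /e/ and /i/, so it voices to [d]. /teasetijeed/ → teazedijeed.
Rule 3 (final devoicing): /d/ is a voiced obstruent in word-final position, so it devoices to [t]. /teazedijeed/ → teazedijeet.

teazedijeet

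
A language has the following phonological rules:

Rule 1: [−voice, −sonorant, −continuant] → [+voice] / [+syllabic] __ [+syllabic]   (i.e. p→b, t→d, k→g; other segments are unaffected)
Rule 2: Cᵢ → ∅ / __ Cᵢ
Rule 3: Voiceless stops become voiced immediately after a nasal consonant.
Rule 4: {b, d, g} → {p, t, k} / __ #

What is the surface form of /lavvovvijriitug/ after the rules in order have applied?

lavovijriiduk

Rule 1 (intervocalic voicing): /t/ is a voiceless stop between vowels /i/ and /u/, so it voices to [d]. /lavvovvijriitug/ → lavvovvijriidug.
Rule 2 (degemination): /vv/ is a geminate; the first /v/ deletes. /vv/ is a geminate; the first /v/ deletes. /lavvovvijriidug/ → lavovijriidug.
Rule 3 (post-nasal voicing): no segment meets the environment; /lavovijriidug/ is unchanged.
Rule 4 (final devoicing): /g/ is a voiced stop in word-final position, so it devoices to [k]. /lavovijriidug/ → lavovijriiduk.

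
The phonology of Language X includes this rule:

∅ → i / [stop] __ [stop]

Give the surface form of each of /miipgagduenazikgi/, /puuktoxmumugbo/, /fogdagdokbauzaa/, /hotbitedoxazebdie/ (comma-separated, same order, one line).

miipigagiduenazikigi, puukitoxmumugibo, fogidagidokibauzaa, hotibitedoxazebidie

/miipgagduenazikgi/: /p/ and /g/ form a stop–stop cluster, so [i] is inserted between them. /g/ and /d/ form a stop–stop cluster, so [i] is inserted between them. /k/ and /g/ form a stop–stop cluster, so [i] is inserted between them. → [miipigagiduenazikigi].
/puuktoxmumugbo/: /k/ and /t/ form a stop–stop cluster, so [i] is inserted between them. /g/ and /b/ form a stop–stop cluster, so [i] is inserted between them. → [puukitoxmumugibo].
/fogdagdokbauzaa/: /g/ and /d/ form a stop–stop cluster, so [i] is inserted between them. /g/ and /d/ form a stop–stop cluster, so [i] is inserted between them. /k/ and /b/ form a stop–stop cluster, so [i] is inserted between them. → [fogidagidokibauzaa].
/hotbitedoxazebdie/: /t/ and /b/ form a stop–stop cluster, so [i] is inserted between them. /b/ and /d/ form a stop–stop cluster, so [i] is inserted between them. → [hotibitedoxazebidie].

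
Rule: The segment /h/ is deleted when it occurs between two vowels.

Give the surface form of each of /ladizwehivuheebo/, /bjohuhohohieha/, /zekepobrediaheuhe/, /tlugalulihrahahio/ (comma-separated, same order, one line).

ladizweivueebo, bjouooiea, zekepobrediaeue, tlugalulihraaio

/ladizwehivuheebo/: /h/ occurs between vowels /e/ and /i/, so it deletes. /h/ occurs between vowels /u/ and /e/, so it deletes. → [ladizweivueebo].
/bjohuhohohieha/: /h/ occurs between vowels /o/ and /u/, so it deletes. /h/ occurs between vowels /u/ and /o/, so it deletes. /h/ occurs between vowels /o/ and /o/, so it deletes. /h/ occurs between vowels /o/ and /i/, so it deletes. /h/ occurs between vowels /e/ and /a/, so it deletes. → [bjouooiea].
/zekepobrediaheuhe/: /h/ occurs between vowels /a/ and /e/, so it deletes. /h/ occurs between vowels /u/ and /e/, so it deletes. → [zekepobrediaeue].
/tlugalulihrahahio/: /h/ occurs between vowels /a/ and /a/, so it deletes. /h/ occurs between vowels /a/ and /i/, so it deletes. → [tlugalulihraaio].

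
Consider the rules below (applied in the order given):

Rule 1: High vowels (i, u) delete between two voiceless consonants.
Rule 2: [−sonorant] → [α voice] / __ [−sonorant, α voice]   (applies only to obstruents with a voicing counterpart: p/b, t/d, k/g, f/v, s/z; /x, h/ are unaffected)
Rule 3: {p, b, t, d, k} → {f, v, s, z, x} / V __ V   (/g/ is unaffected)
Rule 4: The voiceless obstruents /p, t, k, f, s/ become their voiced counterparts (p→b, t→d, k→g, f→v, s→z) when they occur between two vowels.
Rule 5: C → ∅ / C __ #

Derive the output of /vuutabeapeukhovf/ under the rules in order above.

vuuzaveaveukhof

Rule 1 (high vowel syncope): no segment meets the environment; /vuutabeapeukhovf/ is unchanged.
Rule 2 (regressive voicing assimilation): /v/ precedes the voiceless obstruent /f/, so it devoices to [f] by assimilation. /vuutabeapeukhovf/ → vuutabeapeukhoff.
Rule 3 (intervocalic spirantization): /t/ is a stop between vowels /u/ and /a/, so it spirantizes to the fricative [s]. /b/ is a stop between vowels /a/ and /e/, so it spirantizes to the fricative [v]. /p/ is a stop between vowels /a/ and /e/, so it spirantizes to the fricative [f]. /vuutabeapeukhoff/ → vuusaveafeukhoff.
Rule 4 (intervocalic voicing): /s/ is a voiceless obstruent between vowels /u/ and /a/, so it voices to [z]. /f/ is a voiceless obstruent between vowels /a/ and /e/, so it voices to [v]. /vuusaveafeukhoff/ → vuuzaveaveukhoff.
Rule 5 (final cluster simplification): /f/ is the second consonant of a word-final cluster /ff/, so it deletes. /vuuzaveaveukhoff/ → vuuzaveaveukhof.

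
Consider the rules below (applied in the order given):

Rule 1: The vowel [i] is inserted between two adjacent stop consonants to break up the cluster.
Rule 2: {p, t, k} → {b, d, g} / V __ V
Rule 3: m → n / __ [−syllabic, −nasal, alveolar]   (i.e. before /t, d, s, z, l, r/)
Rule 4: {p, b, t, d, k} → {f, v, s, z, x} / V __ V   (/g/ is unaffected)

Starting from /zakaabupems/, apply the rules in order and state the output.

Rule 1 (stop-cluster i-epenthesis): no segment meets the environment; /zakaabupems/ is unchanged.
Rule 2 (intervocalic voicing): /k/ is a voiceless stop between vowels /a/ and /a/, so it voices to [g]. /p/ is a voiceless stop between vowels /u/ and /e/, so it voices to [b]. /zakaabupems/ → zagaabubems.
Rule 3 (nasal place assimilation): /m/ precedes the alveolar consonant /s/, so it assimilates in place to [n]. /zagaabubems/ → zagaabubens.
Rule 4 (intervocalic spirantization): /b/ is a stop between vowels /a/ and /u/, so it spirantizes to the fricative [v]. /b/ is a stop between vowels /u/ and /e/, so it spirantizes to the fricative [v]. /zagaabubens/ → zagaavuvens.

zagaavuvens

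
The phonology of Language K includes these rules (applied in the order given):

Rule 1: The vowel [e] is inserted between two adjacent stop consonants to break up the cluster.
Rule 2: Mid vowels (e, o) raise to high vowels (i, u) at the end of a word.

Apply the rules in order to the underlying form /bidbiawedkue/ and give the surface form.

bidebiawedekui

Rule 1 (stop-cluster e-epenthesis): /d/ and /b/ form a stop–stop cluster, so [e] is inserted between them. /d/ and /k/ form a stop–stop cluster, so [e] is inserted between them. /bidbiawedkue/ → bidebiawedekue.
Rule 2 (final vowel raising): /e/ is a mid vowel in word-final position, so it raises to [i]. /bidebiawedekue/ → bidebiawedekui.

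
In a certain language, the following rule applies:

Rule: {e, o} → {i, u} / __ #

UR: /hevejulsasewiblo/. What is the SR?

hevejulsasewiblu

/o/ is a mid vowel in word-final position, so it raises to [u].
Surface form: [hevejulsasewiblu].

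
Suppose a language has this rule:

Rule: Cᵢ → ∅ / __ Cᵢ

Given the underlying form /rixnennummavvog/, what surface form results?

rixnenumavog

/nn/ is a geminate; the first /n/ deletes.
/mm/ is a geminate; the first /m/ deletes.
/vv/ is a geminate; the first /v/ deletes.
The other instances of /r/, /x/, /n/, /m/, /v/, /g/ do not occur in the required environment and remain unchanged.
Surface form: [rixnenumavog].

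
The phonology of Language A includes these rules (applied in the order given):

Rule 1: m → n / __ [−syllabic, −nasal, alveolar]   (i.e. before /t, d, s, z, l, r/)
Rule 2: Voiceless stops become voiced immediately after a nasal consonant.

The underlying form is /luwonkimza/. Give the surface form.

Rule 1 (nasal place assimilation): /m/ precedes the alveolar consonant /z/, so it assimilates in place to [n]. /luwonkimza/ → luwonkinza.
Rule 2 (post-nasal voicing): /k/ is a voiceless stop immediately after the nasal /n/, so it voices to [g]. /luwonkinza/ → luwonginza.

luwonginza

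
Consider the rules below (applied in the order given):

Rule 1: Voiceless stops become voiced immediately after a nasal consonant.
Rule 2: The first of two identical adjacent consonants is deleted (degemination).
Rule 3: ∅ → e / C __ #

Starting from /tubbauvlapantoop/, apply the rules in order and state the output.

tubauvlapandoope

Rule 1 (post-nasal voicing): /t/ is a voiceless stop immediately after the nasal /n/, so it voices to [d]. /tubbauvlapantoop/ → tubbauvlapandoop.
Rule 2 (degemination): /bb/ is a geminate; the first /b/ deletes. /tubbauvlapandoop/ → tubauvlapandoop.
Rule 3 (final e-epenthesis): the form ends in the consonant /p/, so [e] is inserted word-finally. /tubauvlapandoop/ → tubauvlapandoope.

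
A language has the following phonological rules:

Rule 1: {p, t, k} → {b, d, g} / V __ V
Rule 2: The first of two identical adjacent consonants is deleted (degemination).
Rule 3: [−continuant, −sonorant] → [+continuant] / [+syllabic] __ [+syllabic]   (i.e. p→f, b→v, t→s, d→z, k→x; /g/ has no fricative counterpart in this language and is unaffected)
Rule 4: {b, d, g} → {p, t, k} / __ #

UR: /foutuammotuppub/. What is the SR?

fouzuamozufup

Rule 1 (intervocalic voicing): /t/ is a voiceless stop between vowels /u/ and /u/, so it voices to [d]. /t/ is a voiceless stop between vowels /o/ and /u/, so it voices to [d]. /foutuammotuppub/ → fouduammoduppub.
Rule 2 (degemination): /mm/ is a geminate; the first /m/ deletes. /pp/ is a geminate; the first /p/ deletes. /fouduammoduppub/ → fouduamodupub.
Rule 3 (intervocalic spirantization): /d/ is a stop between vowels /u/ and /u/, so it spirantizes to the fricative [z]. /d/ is a stop between vowels /o/ and /u/, so it spirantizes to the fricative [z]. /p/ is a stop between vowels /u/ and /u/, so it spirantizes to the fricative [f]. /fouduamodupub/ → fouzuamozufub.
Rule 4 (final devoicing): /b/ is a voiced stop in word-final position, so it devoices to [p]. /fouzuamozufub/ → fouzuamozufup.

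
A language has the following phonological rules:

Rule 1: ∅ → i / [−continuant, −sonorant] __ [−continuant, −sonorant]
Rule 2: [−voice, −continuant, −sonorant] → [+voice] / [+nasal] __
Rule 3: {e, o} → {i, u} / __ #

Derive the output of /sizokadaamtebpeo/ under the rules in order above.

Rule 1 (stop-cluster i-epenthesis): /b/ and /p/ form a stop–stop cluster, so [i] is inserted between them. /sizokadaamtebpeo/ → sizokadaamtebipeo.
Rule 2 (post-nasal voicing): /t/ is a voiceless stop immediately after the nasal /m/, so it voices to [d]. /sizokadaamtebipeo/ → sizokadaamdebipeo.
Rule 3 (final vowel raising): /o/ is a mid vowel in word-final position, so it raises to [u]. /sizokadaamdebipeo/ → sizokadaamdebipeu.

sizokadaamdebipeu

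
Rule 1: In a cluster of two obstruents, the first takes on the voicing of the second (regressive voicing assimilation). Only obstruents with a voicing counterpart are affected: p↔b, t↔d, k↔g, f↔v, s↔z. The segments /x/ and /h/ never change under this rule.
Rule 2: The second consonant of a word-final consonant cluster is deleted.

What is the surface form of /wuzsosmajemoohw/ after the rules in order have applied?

wussosmajemooh

Rule 1 (regressive voicing assimilation): /z/ precedes the voiceless obstruent /s/, so it devoices to [s] by assimilation. /wuzsosmajemoohw/ → wussosmajemoohw.
Rule 2 (final cluster simplification): /w/ is the second consonant of a word-final cluster /hw/, so it deletes. /wussosmajemoohw/ → wussosmajemooh.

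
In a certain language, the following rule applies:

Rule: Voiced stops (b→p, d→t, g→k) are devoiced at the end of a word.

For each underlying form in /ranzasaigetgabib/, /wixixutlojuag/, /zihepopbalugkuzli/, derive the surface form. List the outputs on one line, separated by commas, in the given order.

ranzasaigetgabip, wixixutlojuak, zihepopbalugkuzli

/ranzasaigetgabib/: /b/ is a voiced stop in word-final position, so it devoices to [p]. → [ranzasaigetgabip].
/wixixutlojuag/: /g/ is a voiced stop in word-final position, so it devoices to [k]. → [wixixutlojuak].
/zihepopbalugkuzli/: the rule's environment is not met; surfaces unchanged as [zihepopbalugkuzli].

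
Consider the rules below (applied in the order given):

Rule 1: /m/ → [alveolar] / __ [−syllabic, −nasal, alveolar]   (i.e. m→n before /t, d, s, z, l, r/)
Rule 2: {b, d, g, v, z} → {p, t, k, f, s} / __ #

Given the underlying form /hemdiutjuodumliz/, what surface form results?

Rule 1 (nasal place assimilation): /m/ precedes the alveolar consonant /d/, so it assimilates in place to [n]. /m/ precedes the alveolar consonant /l/, so it assimilates in place to [n]. /hemdiutjuodumliz/ → hendiutjuodunliz.
Rule 2 (final devoicing): /z/ is a voiced obstruent in word-final position, so it devoices to [s]. /hendiutjuodunliz/ → hendiutjuodunlis.

hendiutjuodunlis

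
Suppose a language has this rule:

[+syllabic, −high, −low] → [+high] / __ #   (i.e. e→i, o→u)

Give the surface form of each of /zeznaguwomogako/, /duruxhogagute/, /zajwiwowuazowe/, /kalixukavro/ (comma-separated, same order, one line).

/zeznaguwomogako/: /o/ is a mid vowel in word-final position, so it raises to [u]. → [zeznaguwomogaku].
/duruxhogagute/: /e/ is a mid vowel in word-final position, so it raises to [i]. → [duruxhogaguti].
/zajwiwowuazowe/: /e/ is a mid vowel in word-final position, so it raises to [i]. → [zajwiwowuazowi].
/kalixukavro/: /o/ is a mid vowel in word-final position, so it raises to [u]. → [kalixukavru].

zeznaguwomogaku, duruxhogaguti, zajwiwowuazowi, kalixukavru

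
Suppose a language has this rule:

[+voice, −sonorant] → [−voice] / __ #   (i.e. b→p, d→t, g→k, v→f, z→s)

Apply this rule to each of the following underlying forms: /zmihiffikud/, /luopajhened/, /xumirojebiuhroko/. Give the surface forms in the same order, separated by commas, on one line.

zmihiffikut, luopajhenet, xumirojebiuhroko

/zmihiffikud/: /d/ is a voiced obstruent in word-final position, so it devoices to [t]. → [zmihiffikut].
/luopajhened/: /d/ is a voiced obstruent in word-final position, so it devoices to [t]. → [luopajhenet].
/xumirojebiuhroko/: the rule's environment is not met; surfaces unchanged as [xumirojebiuhroko].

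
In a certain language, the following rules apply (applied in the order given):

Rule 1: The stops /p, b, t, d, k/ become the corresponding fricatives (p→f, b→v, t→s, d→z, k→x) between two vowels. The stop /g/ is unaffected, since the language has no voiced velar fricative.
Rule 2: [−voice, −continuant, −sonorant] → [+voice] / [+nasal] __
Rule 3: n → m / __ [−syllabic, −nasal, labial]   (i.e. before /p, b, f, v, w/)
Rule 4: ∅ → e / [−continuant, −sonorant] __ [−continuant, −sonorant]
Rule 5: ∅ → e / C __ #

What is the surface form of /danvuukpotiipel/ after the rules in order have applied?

damvuukeposiifele

Rule 1 (intervocalic spirantization): /t/ is a stop between vowels /o/ and /i/, so it spirantizes to the fricative [s]. /p/ is a stop between vowels /i/ and /e/, so it spirantizes to the fricative [f]. /danvuukpotiipel/ → danvuukposiifel.
Rule 2 (post-nasal voicing): no segment meets the environment; /danvuukposiifel/ is unchanged.
Rule 3 (nasal place assimilation): /n/ precedes the labial consonant /v/, so it assimilates in place to [m]. /danvuukposiifel/ → damvuukposiifel.
Rule 4 (stop-cluster e-epenthesis): /k/ and /p/ form a stop–stop cluster, so [e] is inserted between them. /damvuukposiifel/ → damvuukeposiifel.
Rule 5 (final e-epenthesis): the form ends in the consonant /l/, so [e] is inserted word-finally. /damvuukeposiifel/ → damvuukeposiifele.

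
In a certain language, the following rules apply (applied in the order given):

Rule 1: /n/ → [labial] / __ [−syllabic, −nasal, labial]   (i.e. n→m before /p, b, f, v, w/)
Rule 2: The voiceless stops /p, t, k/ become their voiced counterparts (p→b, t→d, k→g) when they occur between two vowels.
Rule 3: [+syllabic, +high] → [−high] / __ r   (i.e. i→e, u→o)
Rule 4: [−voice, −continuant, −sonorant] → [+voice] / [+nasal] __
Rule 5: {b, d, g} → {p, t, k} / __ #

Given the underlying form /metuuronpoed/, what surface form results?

meduoromboet

Rule 1 (nasal place assimilation): /n/ precedes the labial consonant /p/, so it assimilates in place to [m]. /metuuronpoed/ → metuurompoed.
Rule 2 (intervocalic voicing): /t/ is a voiceless stop between vowels /e/ and /u/, so it voices to [d]. /metuurompoed/ → meduurompoed.
Rule 3 (pre-rhotic lowering): /u/ is a high vowel immediately before /r/, so it lowers to [o]. /meduurompoed/ → meduorompoed.
Rule 4 (post-nasal voicing): /p/ is a voiceless stop immediately after the nasal /m/, so it voices to [b]. /meduorompoed/ → meduoromboed.
Rule 5 (final devoicing): /d/ is a voiced stop in word-final position, so it devoices to [t]. /meduoromboed/ → meduoromboet.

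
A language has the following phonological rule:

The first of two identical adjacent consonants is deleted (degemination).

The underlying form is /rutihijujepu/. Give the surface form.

rutihijujepu

No segment of /rutihijujepu/ meets the structural description of the rule, so the form surfaces unchanged.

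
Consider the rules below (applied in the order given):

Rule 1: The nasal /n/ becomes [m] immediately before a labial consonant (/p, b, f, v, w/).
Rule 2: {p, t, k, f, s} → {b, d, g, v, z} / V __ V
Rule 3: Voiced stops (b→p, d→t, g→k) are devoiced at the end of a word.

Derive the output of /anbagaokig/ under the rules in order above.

ambagaogik

Rule 1 (nasal place assimilation): /n/ precedes the labial consonant /b/, so it assimilates in place to [m]. /anbagaokig/ → ambagaokig.
Rule 2 (intervocalic voicing): /k/ is a voiceless obstruent between vowels /o/ and /i/, so it voices to [g]. /ambagaokig/ → ambagaogig.
Rule 3 (final devoicing): /g/ is a voiced stop in word-final position, so it devoices to [k]. /ambagaogig/ → ambagaogik.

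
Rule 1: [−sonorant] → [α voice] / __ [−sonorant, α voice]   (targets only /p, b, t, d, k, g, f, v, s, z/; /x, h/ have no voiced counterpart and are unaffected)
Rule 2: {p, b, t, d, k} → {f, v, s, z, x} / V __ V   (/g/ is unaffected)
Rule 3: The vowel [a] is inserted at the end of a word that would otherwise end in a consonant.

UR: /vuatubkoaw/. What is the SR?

Rule 1 (regressive voicing assimilation): /b/ precedes the voiceless obstruent /k/, so it devoices to [p] by assimilation. /vuatubkoaw/ → vuatupkoaw.
Rule 2 (intervocalic spirantization): /t/ is a stop between vowels /a/ and /u/, so it spirantizes to the fricative [s]. /vuatupkoaw/ → vuasupkoaw.
Rule 3 (final a-epenthesis): the form ends in the consonant /w/, so [a] is inserted word-finally. /vuasupkoaw/ → vuasupkoawa.

vuasupkoawa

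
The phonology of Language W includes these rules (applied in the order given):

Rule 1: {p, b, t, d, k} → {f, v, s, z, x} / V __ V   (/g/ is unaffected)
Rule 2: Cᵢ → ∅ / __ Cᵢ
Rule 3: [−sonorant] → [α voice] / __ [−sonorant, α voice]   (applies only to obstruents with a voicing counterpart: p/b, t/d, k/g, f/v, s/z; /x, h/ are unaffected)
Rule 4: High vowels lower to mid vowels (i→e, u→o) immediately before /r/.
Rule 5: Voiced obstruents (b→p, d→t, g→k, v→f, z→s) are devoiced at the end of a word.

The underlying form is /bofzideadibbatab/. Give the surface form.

Rule 1 (intervocalic spirantization): /d/ is a stop between vowels /i/ and /e/, so it spirantizes to the fricative [z]. /d/ is a stop between vowels /a/ and /i/, so it spirantizes to the fricative [z]. /t/ is a stop between vowels /a/ and /a/, so it spirantizes to the fricative [s]. /bofzideadibbatab/ → bofzizeazibbasab.
Rule 2 (degemination): /bb/ is a geminate; the first /b/ deletes. /bofzizeazibbasab/ → bofzizeazibasab.
Rule 3 (regressive voicing assimilation): /f/ precedes the voiced obstruent /z/, so it voices to [v] by assimilation. /bofzizeazibasab/ → bovzizeazibasab.
Rule 4 (pre-rhotic lowering): no segment meets the environment; /bovzizeazibasab/ is unchanged.
Rule 5 (final devoicing): /b/ is a voiced obstruent in word-final position, so it devoices to [p]. /bovzizeazibasab/ → bovzizeazibasap.

bovzizeazibasap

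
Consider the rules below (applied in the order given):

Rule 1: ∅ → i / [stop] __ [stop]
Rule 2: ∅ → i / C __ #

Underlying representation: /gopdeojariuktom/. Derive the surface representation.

gopideojariukitomi

Rule 1 (stop-cluster i-epenthesis): /p/ and /d/ form a stop–stop cluster, so [i] is inserted between them. /k/ and /t/ form a stop–stop cluster, so [i] is inserted between them. /gopdeojariuktom/ → gopideojariukitom.
Rule 2 (final i-epenthesis): the form ends in the consonant /m/, so [i] is inserted word-finally. /gopideojariukitom/ → gopideojariukitomi.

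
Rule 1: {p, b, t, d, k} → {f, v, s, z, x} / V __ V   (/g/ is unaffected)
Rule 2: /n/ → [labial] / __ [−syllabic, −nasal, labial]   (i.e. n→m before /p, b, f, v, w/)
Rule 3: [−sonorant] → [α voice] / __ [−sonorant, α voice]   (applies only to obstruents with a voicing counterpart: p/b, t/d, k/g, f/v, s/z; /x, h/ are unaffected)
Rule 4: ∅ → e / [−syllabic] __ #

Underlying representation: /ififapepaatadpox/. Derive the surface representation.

Rule 1 (intervocalic spirantization): /p/ is a stop between vowels /a/ and /e/, so it spirantizes to the fricative [f]. /p/ is a stop between vowels /e/ and /a/, so it spirantizes to the fricative [f]. /t/ is a stop between vowels /a/ and /a/, so it spirantizes to the fricative [s]. /ififapepaatadpox/ → ififafefaasadpox.
Rule 2 (nasal place assimilation): no segment meets the environment; /ififafefaasadpox/ is unchanged.
Rule 3 (regressive voicing assimilation): /d/ precedes the voiceless obstruent /p/, so it devoices to [t] by assimilation. /ififafefaasadpox/ → ififafefaasatpox.
Rule 4 (final e-epenthesis): the form ends in the consonant /x/, so [e] is inserted word-finally. /ififafefaasatpox/ → ififafefaasatpoxe.

ififafefaasatpoxe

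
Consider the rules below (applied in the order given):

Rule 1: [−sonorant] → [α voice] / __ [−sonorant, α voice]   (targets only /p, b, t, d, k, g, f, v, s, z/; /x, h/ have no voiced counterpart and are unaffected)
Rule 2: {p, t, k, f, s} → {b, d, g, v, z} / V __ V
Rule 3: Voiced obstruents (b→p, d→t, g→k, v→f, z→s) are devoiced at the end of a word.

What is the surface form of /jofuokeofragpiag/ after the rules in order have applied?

jovuogeofrakpiak

Rule 1 (regressive voicing assimilation): /g/ precedes the voiceless obstruent /p/, so it devoices to [k] by assimilation. /jofuokeofragpiag/ → jofuokeofrakpiag.
Rule 2 (intervocalic voicing): /f/ is a voiceless obstruent between vowels /o/ and /u/, so it voices to [v]. /k/ is a voiceless obstruent between vowels /o/ and /e/, so it voices to [g]. /jofuokeofrakpiag/ → jovuogeofrakpiag.
Rule 3 (final devoicing): /g/ is a voiced obstruent in word-final position, so it devoices to [k]. /jovuogeofrakpiag/ → jovuogeofrakpiak.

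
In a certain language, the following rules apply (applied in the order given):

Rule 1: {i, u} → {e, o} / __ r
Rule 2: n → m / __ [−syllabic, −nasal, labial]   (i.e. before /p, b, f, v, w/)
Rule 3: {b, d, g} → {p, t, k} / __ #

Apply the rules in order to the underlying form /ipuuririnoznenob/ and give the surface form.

Rule 1 (pre-rhotic lowering): /u/ is a high vowel immediately before /r/, so it lowers to [o]. /i/ is a high vowel immediately before /r/, so it lowers to [e]. /ipuuririnoznenob/ → ipuorerinoznenob.
Rule 2 (nasal place assimilation): no segment meets the environment; /ipuorerinoznenob/ is unchanged.
Rule 3 (final devoicing): /b/ is a voiced stop in word-final position, so it devoices to [p]. /ipuorerinoznenob/ → ipuorerinoznenop.

ipuorerinoznenop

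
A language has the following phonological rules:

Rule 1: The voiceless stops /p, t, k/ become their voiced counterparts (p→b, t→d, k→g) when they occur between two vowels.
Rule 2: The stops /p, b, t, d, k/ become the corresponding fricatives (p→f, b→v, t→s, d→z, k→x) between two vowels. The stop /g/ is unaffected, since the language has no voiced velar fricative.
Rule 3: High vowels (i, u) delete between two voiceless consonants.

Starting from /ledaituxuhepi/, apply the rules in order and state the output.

Rule 1 (intervocalic voicing): /t/ is a voiceless stop between vowels /i/ and /u/, so it voices to [d]. /p/ is a voiceless stop between vowels /e/ and /i/, so it voices to [b]. /ledaituxuhepi/ → ledaiduxuhebi.
Rule 2 (intervocalic spirantization): /d/ is a stop between vowels /e/ and /a/, so it spirantizes to the fricative [z]. /d/ is a stop between vowels /i/ and /u/, so it spirantizes to the fricative [z]. /b/ is a stop between vowels /e/ and /i/, so it spirantizes to the fricative [v]. /ledaiduxuhebi/ → lezaizuxuhevi.
Rule 3 (high vowel syncope): /u/ is a high vowel flanked by voiceless consonants /x/ and /h/, so it deletes. /lezaizuxuhevi/ → lezaizuxhevi.

lezaizuxhevi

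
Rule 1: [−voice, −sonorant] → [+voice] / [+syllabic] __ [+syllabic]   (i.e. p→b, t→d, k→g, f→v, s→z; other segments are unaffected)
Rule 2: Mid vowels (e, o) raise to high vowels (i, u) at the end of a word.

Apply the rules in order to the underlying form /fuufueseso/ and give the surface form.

fuuvuezezu

Rule 1 (intervocalic voicing): /f/ is a voiceless obstruent between vowels /u/ and /u/, so it voices to [v]. /s/ is a voiceless obstruent between vowels /e/ and /e/, so it voices to [z]. /s/ is a voiceless obstruent between vowels /e/ and /o/, so it voices to [z]. /fuufueseso/ → fuuvuezezo.
Rule 2 (final vowel raising): /o/ is a mid vowel in word-final position, so it raises to [u]. /fuuvuezezo/ → fuuvuezezu.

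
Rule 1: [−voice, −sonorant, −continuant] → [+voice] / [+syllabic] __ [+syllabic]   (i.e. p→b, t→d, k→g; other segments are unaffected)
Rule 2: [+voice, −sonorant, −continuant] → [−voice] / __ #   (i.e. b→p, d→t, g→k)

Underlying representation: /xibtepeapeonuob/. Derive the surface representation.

Rule 1 (intervocalic voicing): /p/ is a voiceless stop between vowels /e/ and /e/, so it voices to [b]. /p/ is a voiceless stop between vowels /a/ and /e/, so it voices to [b]. /xibtepeapeonuob/ → xibtebeabeonuob.
Rule 2 (final devoicing): /b/ is a voiced stop in word-final position, so it devoices to [p]. /xibtebeabeonuob/ → xibtebeabeonuop.

xibtebeabeonuop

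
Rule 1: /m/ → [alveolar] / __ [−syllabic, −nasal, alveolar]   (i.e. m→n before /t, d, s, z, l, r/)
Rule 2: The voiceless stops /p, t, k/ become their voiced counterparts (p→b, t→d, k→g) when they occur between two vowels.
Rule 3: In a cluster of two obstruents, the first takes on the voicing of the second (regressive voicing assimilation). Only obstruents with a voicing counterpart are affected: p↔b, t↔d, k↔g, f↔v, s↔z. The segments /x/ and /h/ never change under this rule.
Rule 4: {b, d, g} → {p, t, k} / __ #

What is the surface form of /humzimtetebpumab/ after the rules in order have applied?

Rule 1 (nasal place assimilation): /m/ precedes the alveolar consonant /z/, so it assimilates in place to [n]. /m/ precedes the alveolar consonant /t/, so it assimilates in place to [n]. /humzimtetebpumab/ → hunzintetebpumab.
Rule 2 (intervocalic voicing): /t/ is a voiceless stop between vowels /e/ and /e/, so it voices to [d]. /hunzintetebpumab/ → hunzintedebpumab.
Rule 3 (regressive voicing assimilation): /b/ precedes the voiceless obstruent /p/, so it devoices to [p] by assimilation. /hunzintedebpumab/ → hunzintedeppumab.
Rule 4 (final devoicing): /b/ is a voiced stop in word-final position, so it devoices to [p]. /hunzintedeppumab/ → hunzintedeppumap.

hunzintedeppumap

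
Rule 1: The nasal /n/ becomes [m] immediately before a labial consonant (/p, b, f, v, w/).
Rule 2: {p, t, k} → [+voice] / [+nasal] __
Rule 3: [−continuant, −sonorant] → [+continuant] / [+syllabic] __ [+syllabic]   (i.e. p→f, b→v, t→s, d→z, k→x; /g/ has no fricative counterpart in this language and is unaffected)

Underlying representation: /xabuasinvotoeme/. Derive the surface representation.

xavuasimvosoeme

Rule 1 (nasal place assimilation): /n/ precedes the labial consonant /v/, so it assimilates in place to [m]. /xabuasinvotoeme/ → xabuasimvotoeme.
Rule 2 (post-nasal voicing): no segment meets the environment; /xabuasimvotoeme/ is unchanged.
Rule 3 (intervocalic spirantization): /b/ is a stop between vowels /a/ and /u/, so it spirantizes to the fricative [v]. /t/ is a stop between vowels /o/ and /o/, so it spirantizes to the fricative [s]. /xabuasimvotoeme/ → xavuasimvosoeme.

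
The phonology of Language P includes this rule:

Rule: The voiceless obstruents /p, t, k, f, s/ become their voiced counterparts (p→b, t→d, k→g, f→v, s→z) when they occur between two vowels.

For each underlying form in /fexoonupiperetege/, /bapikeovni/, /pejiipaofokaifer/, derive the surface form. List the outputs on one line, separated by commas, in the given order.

/fexoonupiperetege/: /p/ is a voiceless obstruent between vowels /u/ and /i/, so it voices to [b]. /p/ is a voiceless obstruent between vowels /i/ and /e/, so it voices to [b]. /t/ is a voiceless obstruent between vowels /e/ and /e/, so it voices to [d]. → [fexoonubiberedege].
/bapikeovni/: /p/ is a voiceless obstruent between vowels /a/ and /i/, so it voices to [b]. /k/ is a voiceless obstruent between vowels /i/ and /e/, so it voices to [g]. → [babigeovni].
/pejiipaofokaifer/: /p/ is a voiceless obstruent between vowels /i/ and /a/, so it voices to [b]. /f/ is a voiceless obstruent between vowels /o/ and /o/, so it voices to [v]. /k/ is a voiceless obstruent between vowels /o/ and /a/, so it voices to [g]. /f/ is a voiceless obstruent between vowels /i/ and /e/, so it voices to [v]. → [pejiibaovogaiver].

fexoonubiberedege, babigeovni, pejiibaovogaiver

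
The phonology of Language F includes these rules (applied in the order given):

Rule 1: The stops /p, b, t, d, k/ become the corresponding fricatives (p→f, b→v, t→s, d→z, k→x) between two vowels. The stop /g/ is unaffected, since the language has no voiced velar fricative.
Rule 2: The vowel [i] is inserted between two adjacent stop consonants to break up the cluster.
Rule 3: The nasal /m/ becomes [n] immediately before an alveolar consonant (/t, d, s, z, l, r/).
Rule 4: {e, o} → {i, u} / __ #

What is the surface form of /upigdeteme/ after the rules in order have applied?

ufigidesemi

Rule 1 (intervocalic spirantization): /p/ is a stop between vowels /u/ and /i/, so it spirantizes to the fricative [f]. /t/ is a stop between vowels /e/ and /e/, so it spirantizes to the fricative [s]. /upigdeteme/ → ufigdeseme.
Rule 2 (stop-cluster i-epenthesis): /g/ and /d/ form a stop–stop cluster, so [i] is inserted between them. /ufigdeseme/ → ufigideseme.
Rule 3 (nasal place assimilation): no segment meets the environment; /ufigideseme/ is unchanged.
Rule 4 (final vowel raising): /e/ is a mid vowel in word-final position, so it raises to [i]. /ufigideseme/ → ufigidesemi.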